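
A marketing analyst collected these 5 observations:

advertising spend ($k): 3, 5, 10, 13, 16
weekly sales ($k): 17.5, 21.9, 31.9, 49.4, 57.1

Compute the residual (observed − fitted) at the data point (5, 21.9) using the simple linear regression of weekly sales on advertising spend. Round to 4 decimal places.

0.0611

n = 5, Σx = 47, Σy = 177.8, Σxy = 2036.8, Σx² = 559
Sxx = Σx² − (Σx)²/n = 559 − 441.8 = 117.2
Sxy = Σxy − (Σx)(Σy)/n = 2036.8 − 1671.32 = 365.48
b = Sxy/Sxx = 365.48/117.2 = 3.118430
a = ȳ − b·x̄ = 35.56 − 3.118430·9.4 = 6.246758
ŷ(5) = 6.246758 + 3.118430·5 = 21.838908
residual = y − ŷ = 21.9 − 21.838908 = 0.061092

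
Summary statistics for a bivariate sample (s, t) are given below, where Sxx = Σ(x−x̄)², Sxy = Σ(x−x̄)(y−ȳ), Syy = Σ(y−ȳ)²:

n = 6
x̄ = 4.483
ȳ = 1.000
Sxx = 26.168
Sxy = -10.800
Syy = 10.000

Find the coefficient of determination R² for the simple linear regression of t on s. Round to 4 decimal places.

0.4457

R² = Sxy²/(Sxx·Syy) = (-10.8)²/(26.168·10) = 0.445735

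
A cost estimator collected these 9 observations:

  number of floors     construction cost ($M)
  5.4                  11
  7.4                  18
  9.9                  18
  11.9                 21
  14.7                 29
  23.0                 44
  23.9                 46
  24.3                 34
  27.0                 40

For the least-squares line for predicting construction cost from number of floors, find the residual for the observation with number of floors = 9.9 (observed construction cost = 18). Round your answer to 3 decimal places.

n = 9, Σx = 147.5, Σy = 261, Σxy = 5064.6, Σx² = 2959.33
Sxx = Σx² − (Σx)²/n = 2959.33 − 2417.361111 = 541.968889
Sxy = Σxy − (Σx)(Σy)/n = 5064.6 − 4277.5 = 787.1
b = Sxy/Sxx = 787.1/541.968889 = 1.452297
a = ȳ − b·x̄ = 29 − 1.452297·16.388889 = 5.198460
ŷ(9.9) = 5.198460 + 1.452297·9.9 = 19.576204
residual = y − ŷ = 18 − 19.576204 = -1.576204

-1.576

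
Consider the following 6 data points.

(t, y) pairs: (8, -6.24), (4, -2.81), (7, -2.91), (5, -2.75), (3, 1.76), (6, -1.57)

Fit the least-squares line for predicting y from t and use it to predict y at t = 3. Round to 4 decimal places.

n = 6, Σx = 33, Σy = -14.52, Σxy = -99.42, Σx² = 199
Sxx = Σx² − (Σx)²/n = 199 − 181.5 = 17.5
Sxy = Σxy − (Σx)(Σy)/n = -99.42 − (-79.86) = -19.56
b = Sxy/Sxx = -19.56/17.5 = -1.117714
a = ȳ − b·x̄ = -2.42 − (-1.117714)·5.5 = 3.727429
ŷ(3) = a + b·3 = 3.727429 + (-1.117714)·3 = 0.374286

0.3743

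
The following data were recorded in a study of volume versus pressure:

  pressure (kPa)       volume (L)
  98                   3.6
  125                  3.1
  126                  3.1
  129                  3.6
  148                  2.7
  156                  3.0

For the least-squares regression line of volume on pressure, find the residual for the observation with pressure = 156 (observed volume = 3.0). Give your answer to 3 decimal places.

n = 6, Σx = 782, Σy = 19.1, Σxy = 2462.9, Σx² = 103986
Sxx = Σx² − (Σx)²/n = 103986 − 101920.666667 = 2065.333333
Sxy = Σxy − (Σx)(Σy)/n = 2462.9 − 2489.366667 = -26.466667
b = Sxy/Sxx = -26.466667/2065.333333 = -0.012815
a = ȳ − b·x̄ = 3.183333 − (-0.012815)·130.333333 = 4.853518
ŷ(156) = 4.853518 + (-0.012815)·156 = 2.854422
residual = y − ŷ = 3.0 − 2.854422 = 0.145578

0.146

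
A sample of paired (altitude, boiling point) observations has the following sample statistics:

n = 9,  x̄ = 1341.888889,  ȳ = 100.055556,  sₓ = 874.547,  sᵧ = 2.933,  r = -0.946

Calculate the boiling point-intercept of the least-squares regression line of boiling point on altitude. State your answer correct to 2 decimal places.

104.31

b = r · sᵧ/sₓ = -0.946 · 2.933/874.547 = -0.003173
a = ȳ − b·x̄ = 100.055556 − (-0.003173)·1341.888889 = 104.312879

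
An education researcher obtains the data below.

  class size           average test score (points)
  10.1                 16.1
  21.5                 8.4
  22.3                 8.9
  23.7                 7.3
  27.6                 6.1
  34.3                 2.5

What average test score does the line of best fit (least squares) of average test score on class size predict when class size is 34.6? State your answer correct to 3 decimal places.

n = 6, Σx = 139.5, Σy = 49.3, Σxy = 968.8, Σx² = 3561.49
Sxx = Σx² − (Σx)²/n = 3561.49 − 3243.375 = 318.115
Sxy = Σxy − (Σx)(Σy)/n = 968.8 − 1146.225 = -177.425
b = Sxy/Sxx = -177.425/318.115 = -0.557739
a = ȳ − b·x̄ = 8.216667 − (-0.557739)·23.25 = 21.184088
ŷ(34.6) = a + b·34.6 = 21.184088 + (-0.557739)·34.6 = 1.886334

1.886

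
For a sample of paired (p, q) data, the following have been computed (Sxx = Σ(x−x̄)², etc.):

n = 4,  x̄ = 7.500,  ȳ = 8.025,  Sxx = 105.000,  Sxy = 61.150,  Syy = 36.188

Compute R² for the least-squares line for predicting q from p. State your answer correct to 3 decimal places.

R² = Sxy²/(Sxx·Syy) = (61.15)²/(105·36.188) = 0.984100

0.984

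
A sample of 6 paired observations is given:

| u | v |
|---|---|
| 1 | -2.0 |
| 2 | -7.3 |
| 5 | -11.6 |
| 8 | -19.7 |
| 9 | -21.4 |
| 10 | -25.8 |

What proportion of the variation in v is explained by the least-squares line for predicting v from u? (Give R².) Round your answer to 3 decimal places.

n = 6, Σx = 35, Σy = -87.8, Σxy = -682.8, Σx² = 275, Σy² = 1703.54
Sxx = Σx² − (Σx)²/n = 275 − 204.166667 = 70.833333
Sxy = Σxy − (Σx)(Σy)/n = -682.8 − (-512.166667) = -170.633333
Syy = Σy² − (Σy)²/n = 1703.54 − 1284.806667 = 418.733333
R² = Sxy²/(Sxx·Syy) = (-170.633333)²/(70.833333·418.733333) = 0.981641

0.982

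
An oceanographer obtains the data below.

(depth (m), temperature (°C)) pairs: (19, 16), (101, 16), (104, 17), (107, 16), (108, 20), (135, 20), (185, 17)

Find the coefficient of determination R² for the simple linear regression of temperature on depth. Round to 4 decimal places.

n = 7, Σx = 759, Σy = 122, Σxy = 13405, Σx² = 96941, Σy² = 2146
Sxx = Σx² − (Σx)²/n = 96941 − 82297.285714 = 14643.714286
Sxy = Σxy − (Σx)(Σy)/n = 13405 − 13228.285714 = 176.714286
Syy = Σy² − (Σy)²/n = 2146 − 2126.285714 = 19.714286
R² = Sxy²/(Sxx·Syy) = (176.714286)²/(14643.714286·19.714286) = 0.108171

0.1082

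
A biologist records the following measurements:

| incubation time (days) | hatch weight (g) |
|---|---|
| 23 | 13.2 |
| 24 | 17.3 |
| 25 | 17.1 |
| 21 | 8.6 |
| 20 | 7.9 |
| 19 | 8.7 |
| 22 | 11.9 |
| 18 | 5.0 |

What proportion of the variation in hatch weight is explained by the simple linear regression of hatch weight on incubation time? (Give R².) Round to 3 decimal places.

0.925

n = 8, Σx = 172, Σy = 89.7, Σxy = 2002, Σx² = 3740, Σy² = 1144.61
Sxx = Σx² − (Σx)²/n = 3740 − 3698 = 42
Sxy = Σxy − (Σx)(Σy)/n = 2002 − 1928.55 = 73.45
Syy = Σy² − (Σy)²/n = 1144.61 − 1005.76125 = 138.84875
R² = Sxy²/(Sxx·Syy) = (73.45)²/(42·138.84875) = 0.925108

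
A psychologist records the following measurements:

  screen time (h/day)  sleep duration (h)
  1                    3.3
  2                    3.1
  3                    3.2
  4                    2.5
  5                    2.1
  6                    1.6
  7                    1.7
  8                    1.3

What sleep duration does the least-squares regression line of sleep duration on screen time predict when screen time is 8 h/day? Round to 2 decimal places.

1.26

n = 8, Σx = 36, Σy = 18.8, Σxy = 71.5, Σx² = 204
Sxx = Σx² − (Σx)²/n = 204 − 162 = 42
Sxy = Σxy − (Σx)(Σy)/n = 71.5 − 84.6 = -13.1
b = Sxy/Sxx = -13.1/42 = -0.311905
a = ȳ − b·x̄ = 2.35 − (-0.311905)·4.5 = 3.753571
ŷ(8) = a + b·8 = 3.753571 + (-0.311905)·8 = 1.258333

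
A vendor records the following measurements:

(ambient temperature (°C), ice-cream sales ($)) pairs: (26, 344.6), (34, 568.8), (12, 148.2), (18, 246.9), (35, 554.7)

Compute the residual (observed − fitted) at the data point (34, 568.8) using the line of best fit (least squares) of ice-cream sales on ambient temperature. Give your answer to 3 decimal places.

30.652

n = 5, Σx = 125, Σy = 1863.2, Σxy = 53935.9, Σx² = 3525
Sxx = Σx² − (Σx)²/n = 3525 − 3125 = 400
Sxy = Σxy − (Σx)(Σy)/n = 53935.9 − 46580 = 7355.9
b = Sxy/Sxx = 7355.9/400 = 18.38975
a = ȳ − b·x̄ = 372.64 − 18.38975·25 = -87.10375
ŷ(34) = -87.10375 + 18.38975·34 = 538.14775
residual = y − ŷ = 568.8 − 538.14775 = 30.65225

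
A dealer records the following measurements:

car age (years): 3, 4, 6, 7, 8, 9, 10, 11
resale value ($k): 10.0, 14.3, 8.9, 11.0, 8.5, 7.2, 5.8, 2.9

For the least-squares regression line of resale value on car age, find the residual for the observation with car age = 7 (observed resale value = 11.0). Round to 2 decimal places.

n = 8, Σx = 58, Σy = 68.6, Σxy = 440.3, Σx² = 476
Sxx = Σx² − (Σx)²/n = 476 − 420.5 = 55.5
Sxy = Σxy − (Σx)(Σy)/n = 440.3 − 497.35 = -57.05
b = Sxy/Sxx = -57.05/55.5 = -1.027928
a = ȳ − b·x̄ = 8.575 − (-1.027928)·7.25 = 16.027477
ŷ(7) = 16.027477 + (-1.027928)·7 = 8.831982
residual = y − ŷ = 11.0 − 8.831982 = 2.168018

2.17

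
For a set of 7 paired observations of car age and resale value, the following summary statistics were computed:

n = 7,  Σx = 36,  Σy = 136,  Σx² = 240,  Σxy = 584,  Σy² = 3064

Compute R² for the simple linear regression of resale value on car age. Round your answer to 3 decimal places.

Sxx = Σx² − (Σx)²/n = 240 − 185.142857 = 54.857143
Sxy = Σxy − (Σx)(Σy)/n = 584 − 699.428571 = -115.428571
Syy = Σy² − (Σy)²/n = 3064 − 2642.285714 = 421.714286
R² = Sxy²/(Sxx·Syy) = (-115.428571)²/(54.857143·421.714286) = 0.575937

0.576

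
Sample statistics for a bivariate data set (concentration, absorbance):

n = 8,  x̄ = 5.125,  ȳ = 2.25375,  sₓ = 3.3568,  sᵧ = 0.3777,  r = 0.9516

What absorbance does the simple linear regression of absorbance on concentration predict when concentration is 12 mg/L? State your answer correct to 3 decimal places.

2.990

b = r · sᵧ/sₓ = 0.9516 · 0.3777/3.3568 = 0.107072
a = ȳ − b·x̄ = 2.25375 − 0.107072·5.125 = 1.705006
ŷ(12) = a + b·12 = 1.705006 + 0.107072·12 = 2.989870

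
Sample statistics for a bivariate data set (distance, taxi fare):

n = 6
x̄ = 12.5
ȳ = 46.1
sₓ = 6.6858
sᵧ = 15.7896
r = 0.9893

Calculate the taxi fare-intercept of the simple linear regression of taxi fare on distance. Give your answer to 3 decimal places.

b = r · sᵧ/sₓ = 0.9893 · 15.7896/6.6858 = 2.336392
a = ȳ − b·x̄ = 46.1 − 2.336392·12.5 = 16.895097

16.895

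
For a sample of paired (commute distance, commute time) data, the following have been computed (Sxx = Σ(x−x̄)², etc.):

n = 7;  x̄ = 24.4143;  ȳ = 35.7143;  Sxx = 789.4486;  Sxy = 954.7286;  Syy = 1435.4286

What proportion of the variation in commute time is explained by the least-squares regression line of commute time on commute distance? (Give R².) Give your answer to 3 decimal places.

R² = Sxy²/(Sxx·Syy) = (954.7286)²/(789.4486·1435.4286) = 0.804367

0.804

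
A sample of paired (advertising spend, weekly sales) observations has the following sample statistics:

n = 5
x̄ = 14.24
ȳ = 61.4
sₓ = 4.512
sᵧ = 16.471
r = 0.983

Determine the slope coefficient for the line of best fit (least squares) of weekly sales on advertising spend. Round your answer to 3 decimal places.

3.588

b = r · sᵧ/sₓ = 0.983 · 16.471/4.512 = 3.588429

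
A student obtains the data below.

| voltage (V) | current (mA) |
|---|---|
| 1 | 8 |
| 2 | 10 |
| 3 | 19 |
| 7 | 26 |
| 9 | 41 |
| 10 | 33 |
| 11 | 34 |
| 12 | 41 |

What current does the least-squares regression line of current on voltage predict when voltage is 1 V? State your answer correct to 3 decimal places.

n = 8, Σx = 55, Σy = 212, Σxy = 1832, Σx² = 509
Sxx = Σx² − (Σx)²/n = 509 − 378.125 = 130.875
Sxy = Σxy − (Σx)(Σy)/n = 1832 − 1457.5 = 374.5
b = Sxy/Sxx = 374.5/130.875 = 2.861509
a = ȳ − b·x̄ = 26.5 − 2.861509·6.875 = 6.827125
ŷ(1) = a + b·1 = 6.827125 + 2.861509·1 = 9.688634

9.689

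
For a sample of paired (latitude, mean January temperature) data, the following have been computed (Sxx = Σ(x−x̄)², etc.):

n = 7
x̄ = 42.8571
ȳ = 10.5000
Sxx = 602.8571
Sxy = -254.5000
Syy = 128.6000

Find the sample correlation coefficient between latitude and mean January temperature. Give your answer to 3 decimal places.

-0.914

r = Sxy/√(Sxx·Syy) = -254.5/√(77527.42306) = -254.5/278.437467 = -0.914029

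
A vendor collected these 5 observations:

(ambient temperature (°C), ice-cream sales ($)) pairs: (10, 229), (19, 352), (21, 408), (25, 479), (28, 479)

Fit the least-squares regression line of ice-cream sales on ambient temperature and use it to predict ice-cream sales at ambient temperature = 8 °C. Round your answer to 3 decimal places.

n = 5, Σx = 103, Σy = 1947, Σxy = 42933, Σx² = 2311
Sxx = Σx² − (Σx)²/n = 2311 − 2121.8 = 189.2
Sxy = Σxy − (Σx)(Σy)/n = 42933 − 40108.2 = 2824.8
b = Sxy/Sxx = 2824.8/189.2 = 14.930233
a = ȳ − b·x̄ = 389.4 − 14.930233·20.6 = 81.837209
ŷ(8) = a + b·8 = 81.837209 + 14.930233·8 = 201.279070

201.279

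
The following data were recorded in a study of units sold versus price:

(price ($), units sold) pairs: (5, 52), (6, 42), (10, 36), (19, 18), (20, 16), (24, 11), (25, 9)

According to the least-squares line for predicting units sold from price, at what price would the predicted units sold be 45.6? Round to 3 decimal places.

5.808

n = 7, Σx = 109, Σy = 184, Σxy = 2023, Σx² = 2123
Sxx = Σx² − (Σx)²/n = 2123 − 1697.285714 = 425.714286
Sxy = Σxy − (Σx)(Σy)/n = 2023 − 2865.142857 = -842.142857
b = Sxy/Sxx = -842.142857/425.714286 = -1.978188
a = ȳ − b·x̄ = 26.285714 − (-1.978188)·15.571429 = 57.088926
Set a + b·x = 45.6: x = (45.6 − 57.088926) / (-1.978188) = 5.807803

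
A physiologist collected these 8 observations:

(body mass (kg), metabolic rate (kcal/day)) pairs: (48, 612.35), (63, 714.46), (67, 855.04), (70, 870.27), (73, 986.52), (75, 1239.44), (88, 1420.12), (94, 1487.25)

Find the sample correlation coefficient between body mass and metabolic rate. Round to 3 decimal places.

n = 8, Σx = 578, Σy = 8185.45, Σxy = 622356.38, Σx² = 43196, Σy² = 9111975.4895
Sxx = Σx² − (Σx)²/n = 43196 − 41760.5 = 1435.5
Sxy = Σxy − (Σx)(Σy)/n = 622356.38 − 591398.7625 = 30957.6175
Syy = Σy² − (Σy)²/n = 9111975.4895 − 8375198.962813 = 736776.526687
r = Sxy/√(Sxx·Syy) = 30957.6175/√(1057642704.059906) = 30957.6175/32521.419158 = 0.951915

0.952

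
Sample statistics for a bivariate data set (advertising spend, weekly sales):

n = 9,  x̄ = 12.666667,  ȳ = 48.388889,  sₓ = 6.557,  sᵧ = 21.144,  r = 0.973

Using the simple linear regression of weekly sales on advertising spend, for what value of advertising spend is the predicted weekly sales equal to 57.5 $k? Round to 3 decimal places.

b = r · sᵧ/sₓ = 0.973 · 21.144/6.557 = 3.137580
a = ȳ − b·x̄ = 48.388889 − 3.137580·12.666667 = 8.646208
Set a + b·x = 57.5: x = (57.5 − 8.646208) / 3.137580 = 15.570533

15.571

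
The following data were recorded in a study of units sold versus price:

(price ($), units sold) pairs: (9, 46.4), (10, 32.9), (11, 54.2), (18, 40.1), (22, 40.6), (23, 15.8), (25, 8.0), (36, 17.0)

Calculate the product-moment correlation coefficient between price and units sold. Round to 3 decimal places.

-0.728

n = 8, Σx = 154, Σy = 255, Σxy = 4133.2, Σx² = 3560, Σy² = 10032.02
Sxx = Σx² − (Σx)²/n = 3560 − 2964.5 = 595.5
Sxy = Σxy − (Σx)(Σy)/n = 4133.2 − 4908.75 = -775.55
Syy = Σy² − (Σy)²/n = 10032.02 − 8128.125 = 1903.895
r = Sxy/√(Sxx·Syy) = -775.55/√(1133769.4725) = -775.55/1064.786116 = -0.728362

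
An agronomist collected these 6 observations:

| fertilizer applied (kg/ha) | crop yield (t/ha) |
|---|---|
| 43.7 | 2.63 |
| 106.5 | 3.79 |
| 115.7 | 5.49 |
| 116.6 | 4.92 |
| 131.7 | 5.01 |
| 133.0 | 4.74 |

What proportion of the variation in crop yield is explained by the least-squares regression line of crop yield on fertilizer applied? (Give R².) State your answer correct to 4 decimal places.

0.7630

n = 6, Σx = 647.2, Σy = 26.58, Σxy = 3017.668, Σx² = 75267.88, Σy² = 123.1952
Sxx = Σx² − (Σx)²/n = 75267.88 − 69811.306667 = 5456.573333
Sxy = Σxy − (Σx)(Σy)/n = 3017.668 − 2867.096 = 150.572
Syy = Σy² − (Σy)²/n = 123.1952 − 117.7494 = 5.4458
R² = Sxy²/(Sxx·Syy) = (150.572)²/(5456.573333·5.4458) = 0.762969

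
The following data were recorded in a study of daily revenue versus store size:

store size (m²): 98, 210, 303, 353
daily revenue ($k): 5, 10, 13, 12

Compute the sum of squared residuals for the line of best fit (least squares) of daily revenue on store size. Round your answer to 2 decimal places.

4.52

n = 4, Σx = 964, Σy = 40, Σxy = 10765, Σx² = 270122, Σy² = 438
Sxx = Σx² − (Σx)²/n = 270122 − 232324 = 37798
Sxy = Σxy − (Σx)(Σy)/n = 10765 − 9640 = 1125
Syy = Σy² − (Σy)²/n = 438 − 400 = 38
b = Sxy/Sxx = 1125/37798 = 0.029763
SSE = Syy − b·Sxy = 38 − 0.029763·1125 = 4.516086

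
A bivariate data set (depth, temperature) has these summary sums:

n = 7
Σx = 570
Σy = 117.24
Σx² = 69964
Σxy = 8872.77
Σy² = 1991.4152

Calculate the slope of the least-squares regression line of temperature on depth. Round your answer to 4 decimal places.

-0.0286

Sxx = Σx² − (Σx)²/n = 69964 − 46414.285714 = 23549.714286
Sxy = Σxy − (Σx)(Σy)/n = 8872.77 − 9546.685714 = -673.915714
b = Sxy/Sxx = -673.915714/23549.714286 = -0.028617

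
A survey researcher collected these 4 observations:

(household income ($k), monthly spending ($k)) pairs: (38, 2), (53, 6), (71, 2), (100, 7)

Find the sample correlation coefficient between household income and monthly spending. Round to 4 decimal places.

0.5823

n = 4, Σx = 262, Σy = 17, Σxy = 1236, Σx² = 19294, Σy² = 93
Sxx = Σx² − (Σx)²/n = 19294 − 17161 = 2133
Sxy = Σxy − (Σx)(Σy)/n = 1236 − 1113.5 = 122.5
Syy = Σy² − (Σy)²/n = 93 − 72.25 = 20.75
r = Sxy/√(Sxx·Syy) = 122.5/√(44259.75) = 122.5/210.380013 = 0.582280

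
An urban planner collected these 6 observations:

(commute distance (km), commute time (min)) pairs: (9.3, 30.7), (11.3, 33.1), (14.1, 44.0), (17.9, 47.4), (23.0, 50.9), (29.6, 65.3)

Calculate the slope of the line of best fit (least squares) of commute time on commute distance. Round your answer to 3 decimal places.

n = 6, Σx = 105.2, Σy = 271.4, Σxy = 5231.98, Σx² = 2138.56
Sxx = Σx² − (Σx)²/n = 2138.56 − 1844.506667 = 294.053333
Sxy = Σxy − (Σx)(Σy)/n = 5231.98 − 4758.546667 = 473.433333
b = Sxy/Sxx = 473.433333/294.053333 = 1.610025

1.610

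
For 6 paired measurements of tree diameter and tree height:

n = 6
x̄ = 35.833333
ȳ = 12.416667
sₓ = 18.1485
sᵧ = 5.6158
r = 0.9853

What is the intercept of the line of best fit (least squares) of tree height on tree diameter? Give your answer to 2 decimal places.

b = r · sᵧ/sₓ = 0.9853 · 5.6158/18.1485 = 0.304887
a = ȳ − b·x̄ = 12.416667 − 0.304887·35.833333 = 1.491538

1.49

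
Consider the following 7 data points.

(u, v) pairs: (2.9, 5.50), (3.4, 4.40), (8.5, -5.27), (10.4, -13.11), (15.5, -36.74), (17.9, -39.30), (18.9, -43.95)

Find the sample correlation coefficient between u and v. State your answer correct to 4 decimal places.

-0.9888

n = 7, Σx = 77.5, Σy = -128.47, Σxy = -2253.824, Σx² = 1118.25, Σy² = 5075.1751
Sxx = Σx² − (Σx)²/n = 1118.25 − 858.035714 = 260.214286
Sxy = Σxy − (Σx)(Σy)/n = -2253.824 − (-1422.346429) = -831.477571
Syy = Σy² − (Σy)²/n = 5075.1751 − 2357.791557 = 2717.383543
r = Sxy/√(Sxx·Syy) = -831.477571/√(707102.017616) = -831.477571/840.893583 = -0.988802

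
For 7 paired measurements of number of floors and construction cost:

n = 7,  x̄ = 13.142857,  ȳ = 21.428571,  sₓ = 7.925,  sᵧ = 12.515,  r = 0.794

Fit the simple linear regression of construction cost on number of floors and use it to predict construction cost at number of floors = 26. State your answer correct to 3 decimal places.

b = r · sᵧ/sₓ = 0.794 · 12.515/7.925 = 1.253869
a = ȳ − b·x̄ = 21.428571 − 1.253869·13.142857 = 4.949153
ŷ(26) = a + b·26 = 4.949153 + 1.253869·26 = 37.549741

37.550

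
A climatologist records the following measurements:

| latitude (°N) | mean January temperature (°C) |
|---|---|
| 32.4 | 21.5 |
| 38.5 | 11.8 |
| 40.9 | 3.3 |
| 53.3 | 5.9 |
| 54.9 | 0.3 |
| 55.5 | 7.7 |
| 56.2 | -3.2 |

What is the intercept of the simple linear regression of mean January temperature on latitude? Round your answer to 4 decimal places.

37.5297

n = 7, Σx = 331.7, Σy = 47.3, Σxy = 1864.32, Σx² = 16298.41
Sxx = Σx² − (Σx)²/n = 16298.41 − 15717.841429 = 580.568571
Sxy = Σxy − (Σx)(Σy)/n = 1864.32 − 2241.344286 = -377.024286
b = Sxy/Sxx = -377.024286/580.568571 = -0.649405
a = ȳ − b·x̄ = 6.757143 − (-0.649405)·47.385714 = 37.529675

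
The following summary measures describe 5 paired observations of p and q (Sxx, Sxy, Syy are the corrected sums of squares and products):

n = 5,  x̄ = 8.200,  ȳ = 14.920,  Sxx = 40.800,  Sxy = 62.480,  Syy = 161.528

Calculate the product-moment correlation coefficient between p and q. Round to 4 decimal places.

0.7696

r = Sxy/√(Sxx·Syy) = 62.48/√(6590.3424) = 62.48/81.180924 = 0.769639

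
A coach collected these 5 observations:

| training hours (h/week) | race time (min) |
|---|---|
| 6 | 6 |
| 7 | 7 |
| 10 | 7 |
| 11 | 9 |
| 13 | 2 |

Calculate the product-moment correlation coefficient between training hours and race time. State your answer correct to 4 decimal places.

-0.3822

n = 5, Σx = 47, Σy = 31, Σxy = 280, Σx² = 475, Σy² = 219
Sxx = Σx² − (Σx)²/n = 475 − 441.8 = 33.2
Sxy = Σxy − (Σx)(Σy)/n = 280 − 291.4 = -11.4
Syy = Σy² − (Σy)²/n = 219 − 192.2 = 26.8
r = Sxy/√(Sxx·Syy) = -11.4/√(889.76) = -11.4/29.828845 = -0.382180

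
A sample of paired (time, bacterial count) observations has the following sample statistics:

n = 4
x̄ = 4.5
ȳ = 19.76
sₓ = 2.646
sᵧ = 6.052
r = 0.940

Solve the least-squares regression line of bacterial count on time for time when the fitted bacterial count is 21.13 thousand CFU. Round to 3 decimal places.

b = r · sᵧ/sₓ = 0.94 · 6.052/2.646 = 2.149992
a = ȳ − b·x̄ = 19.76 − 2.149992·4.5 = 10.085034
Set a + b·x = 21.13: x = (21.13 − 10.085034) / 2.149992 = 5.137212

5.137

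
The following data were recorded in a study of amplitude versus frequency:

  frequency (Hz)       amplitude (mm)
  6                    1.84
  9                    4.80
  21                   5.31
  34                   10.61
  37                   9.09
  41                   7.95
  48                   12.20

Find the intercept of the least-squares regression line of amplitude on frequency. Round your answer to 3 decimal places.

1.659

n = 7, Σx = 196, Σy = 51.8, Σxy = 1774.37, Σx² = 7068
Sxx = Σx² − (Σx)²/n = 7068 − 5488 = 1580
Sxy = Σxy − (Σx)(Σy)/n = 1774.37 − 1450.4 = 323.97
b = Sxy/Sxx = 323.97/1580 = 0.205044
a = ȳ − b·x̄ = 7.4 − 0.205044·28 = 1.658759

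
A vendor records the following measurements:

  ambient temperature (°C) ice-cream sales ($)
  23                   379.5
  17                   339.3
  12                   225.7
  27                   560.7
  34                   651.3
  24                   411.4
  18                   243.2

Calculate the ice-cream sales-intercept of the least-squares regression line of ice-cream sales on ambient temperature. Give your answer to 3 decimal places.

-55.082

n = 7, Σx = 155, Σy = 2811.1, Σxy = 68739.3, Σx² = 3747
Sxx = Σx² − (Σx)²/n = 3747 − 3432.142857 = 314.857143
Sxy = Σxy − (Σx)(Σy)/n = 68739.3 − 62245.785714 = 6493.514286
b = Sxy/Sxx = 6493.514286/314.857143 = 20.623684
a = ȳ − b·x̄ = 401.585714 − 20.623684·22.142857 = -55.081579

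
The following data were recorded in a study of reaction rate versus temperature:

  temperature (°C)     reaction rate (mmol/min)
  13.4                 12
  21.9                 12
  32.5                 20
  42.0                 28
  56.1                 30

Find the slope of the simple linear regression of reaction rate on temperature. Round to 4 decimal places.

0.4886

n = 5, Σx = 165.9, Σy = 102, Σxy = 3932.6, Σx² = 6626.63
Sxx = Σx² − (Σx)²/n = 6626.63 − 5504.562 = 1122.068
Sxy = Σxy − (Σx)(Σy)/n = 3932.6 − 3384.36 = 548.24
b = Sxy/Sxx = 548.24/1122.068 = 0.488598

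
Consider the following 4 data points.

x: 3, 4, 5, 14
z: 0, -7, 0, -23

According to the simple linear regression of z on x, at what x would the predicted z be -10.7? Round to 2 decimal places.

n = 4, Σx = 26, Σy = -30, Σxy = -350, Σx² = 246
Sxx = Σx² − (Σx)²/n = 246 − 169 = 77
Sxy = Σxy − (Σx)(Σy)/n = -350 − (-195) = -155
b = Sxy/Sxx = -155/77 = -2.012987
a = ȳ − b·x̄ = -7.5 − (-2.012987)·6.5 = 5.584416
Set a + b·x = -10.7: x = (-10.7 − 5.584416) / (-2.012987) = 8.089677

8.09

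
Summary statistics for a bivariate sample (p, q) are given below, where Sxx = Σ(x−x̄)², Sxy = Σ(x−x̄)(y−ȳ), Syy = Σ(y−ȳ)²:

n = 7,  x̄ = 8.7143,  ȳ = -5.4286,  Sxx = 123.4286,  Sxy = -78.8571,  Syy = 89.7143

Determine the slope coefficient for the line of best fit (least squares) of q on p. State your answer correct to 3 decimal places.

b = Sxy/Sxx = -78.8571/123.4286 = -0.638888

-0.639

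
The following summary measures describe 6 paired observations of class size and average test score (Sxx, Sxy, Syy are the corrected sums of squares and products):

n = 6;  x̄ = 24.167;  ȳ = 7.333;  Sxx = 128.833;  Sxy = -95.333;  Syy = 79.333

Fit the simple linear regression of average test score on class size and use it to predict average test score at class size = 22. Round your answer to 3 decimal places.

8.937

b = Sxy/Sxx = -95.333/128.833 = -0.739973
a = ȳ − b·x̄ = 7.333 − (-0.739973)·24.167 = 25.215938
ŷ(22) = a + b·22 = 25.215938 + (-0.739973)·22 = 8.936522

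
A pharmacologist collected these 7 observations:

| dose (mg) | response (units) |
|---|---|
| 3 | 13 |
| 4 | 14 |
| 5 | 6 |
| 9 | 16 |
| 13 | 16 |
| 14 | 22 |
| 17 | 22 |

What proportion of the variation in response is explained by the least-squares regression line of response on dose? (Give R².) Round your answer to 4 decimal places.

n = 7, Σx = 65, Σy = 109, Σxy = 1159, Σx² = 785, Σy² = 1881
Sxx = Σx² − (Σx)²/n = 785 − 603.571429 = 181.428571
Sxy = Σxy − (Σx)(Σy)/n = 1159 − 1012.142857 = 146.857143
Syy = Σy² − (Σy)²/n = 1881 − 1697.285714 = 183.714286
R² = Sxy²/(Sxx·Syy) = (146.857143)²/(181.428571·183.714286) = 0.647056

0.6471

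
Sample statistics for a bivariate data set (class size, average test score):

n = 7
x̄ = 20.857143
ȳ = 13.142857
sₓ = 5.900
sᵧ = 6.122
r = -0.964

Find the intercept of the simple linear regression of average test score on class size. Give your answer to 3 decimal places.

34.006

b = r · sᵧ/sₓ = -0.964 · 6.122/5.9 = -1.000273
a = ȳ − b·x̄ = 13.142857 − (-1.000273)·20.857143 = 34.005684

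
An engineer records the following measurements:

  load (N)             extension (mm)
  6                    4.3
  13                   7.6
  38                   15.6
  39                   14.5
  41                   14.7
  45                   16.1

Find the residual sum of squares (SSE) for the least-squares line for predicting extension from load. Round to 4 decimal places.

2.7166

n = 6, Σx = 182, Σy = 72.8, Σxy = 2610.1, Σx² = 6876, Σy² = 1005.16
Sxx = Σx² − (Σx)²/n = 6876 − 5520.666667 = 1355.333333
Sxy = Σxy − (Σx)(Σy)/n = 2610.1 − 2208.266667 = 401.833333
Syy = Σy² − (Σy)²/n = 1005.16 − 883.306667 = 121.853333
b = Sxy/Sxx = 401.833333/1355.333333 = 0.296483
SSE = Syy − b·Sxy = 121.853333 − 0.296483·401.833333 = 2.716569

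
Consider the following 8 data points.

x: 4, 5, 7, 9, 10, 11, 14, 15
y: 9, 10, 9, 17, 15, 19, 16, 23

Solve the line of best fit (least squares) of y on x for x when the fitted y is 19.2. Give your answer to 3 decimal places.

13.326

n = 8, Σx = 75, Σy = 118, Σxy = 1230, Σx² = 813
Sxx = Σx² − (Σx)²/n = 813 − 703.125 = 109.875
Sxy = Σxy − (Σx)(Σy)/n = 1230 − 1106.25 = 123.75
b = Sxy/Sxx = 123.75/109.875 = 1.126280
a = ȳ − b·x̄ = 14.75 − 1.126280·9.375 = 4.191126
Set a + b·x = 19.2: x = (19.2 − 4.191126) / 1.126280 = 13.326061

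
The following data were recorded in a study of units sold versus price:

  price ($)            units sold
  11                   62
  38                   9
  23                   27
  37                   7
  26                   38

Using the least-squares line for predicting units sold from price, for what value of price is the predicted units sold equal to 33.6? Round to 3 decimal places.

n = 5, Σx = 135, Σy = 143, Σxy = 2892, Σx² = 4139
Sxx = Σx² − (Σx)²/n = 4139 − 3645 = 494
Sxy = Σxy − (Σx)(Σy)/n = 2892 − 3861 = -969
b = Sxy/Sxx = -969/494 = -1.961538
a = ȳ − b·x̄ = 28.6 − (-1.961538)·27 = 81.561538
Set a + b·x = 33.6: x = (33.6 − 81.561538) / (-1.961538) = 24.450980

24.451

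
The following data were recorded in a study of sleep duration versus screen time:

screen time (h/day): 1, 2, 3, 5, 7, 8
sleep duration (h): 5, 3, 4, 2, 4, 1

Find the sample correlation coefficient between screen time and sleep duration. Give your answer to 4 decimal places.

-0.6459

n = 6, Σx = 26, Σy = 19, Σxy = 69, Σx² = 152, Σy² = 71
Sxx = Σx² − (Σx)²/n = 152 − 112.666667 = 39.333333
Sxy = Σxy − (Σx)(Σy)/n = 69 − 82.333333 = -13.333333
Syy = Σy² − (Σy)²/n = 71 − 60.166667 = 10.833333
r = Sxy/√(Sxx·Syy) = -13.333333/√(426.111111) = -13.333333/20.642459 = -0.645918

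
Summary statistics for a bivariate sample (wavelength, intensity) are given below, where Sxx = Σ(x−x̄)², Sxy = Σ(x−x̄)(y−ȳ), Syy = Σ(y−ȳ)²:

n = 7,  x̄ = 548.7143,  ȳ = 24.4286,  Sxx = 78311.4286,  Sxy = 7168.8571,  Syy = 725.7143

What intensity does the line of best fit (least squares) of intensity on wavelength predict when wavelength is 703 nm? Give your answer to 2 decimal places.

38.55

b = Sxy/Sxx = 7168.8571/78311.4286 = 0.091543
a = ȳ − b·x̄ = 24.4286 − 0.091543·548.7143 = -25.802311
ŷ(703) = a + b·703 = -25.802311 + 0.091543·703 = 38.552364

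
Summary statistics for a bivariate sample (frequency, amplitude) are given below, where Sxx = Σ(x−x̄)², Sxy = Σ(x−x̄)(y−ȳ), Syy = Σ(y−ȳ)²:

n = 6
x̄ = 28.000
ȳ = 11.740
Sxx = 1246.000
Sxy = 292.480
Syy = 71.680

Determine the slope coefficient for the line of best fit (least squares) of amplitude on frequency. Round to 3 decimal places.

0.235

b = Sxy/Sxx = 292.48/1246 = 0.234735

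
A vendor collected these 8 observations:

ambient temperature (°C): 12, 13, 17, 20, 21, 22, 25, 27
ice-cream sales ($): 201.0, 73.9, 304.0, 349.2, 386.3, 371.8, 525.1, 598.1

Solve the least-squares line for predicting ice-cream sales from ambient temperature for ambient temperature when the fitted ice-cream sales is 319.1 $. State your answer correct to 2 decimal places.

n = 8, Σx = 157, Σy = 2809.4, Σxy = 61092.8, Σx² = 3281
Sxx = Σx² − (Σx)²/n = 3281 − 3081.125 = 199.875
Sxy = Σxy − (Σx)(Σy)/n = 61092.8 − 55134.475 = 5958.325
b = Sxy/Sxx = 5958.325/199.875 = 29.810256
a = ȳ − b·x̄ = 351.175 − 29.810256·19.625 = -233.851282
Set a + b·x = 319.1: x = (319.1 − (-233.851282)) / 29.810256 = 18.549028

18.55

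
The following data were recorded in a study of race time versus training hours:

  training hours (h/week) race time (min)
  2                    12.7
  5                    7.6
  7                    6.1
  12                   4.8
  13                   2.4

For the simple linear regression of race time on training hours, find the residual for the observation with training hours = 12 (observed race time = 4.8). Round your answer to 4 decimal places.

n = 5, Σx = 39, Σy = 33.6, Σxy = 194.9, Σx² = 391
Sxx = Σx² − (Σx)²/n = 391 − 304.2 = 86.8
Sxy = Σxy − (Σx)(Σy)/n = 194.9 − 262.08 = -67.18
b = Sxy/Sxx = -67.18/86.8 = -0.773963
a = ȳ − b·x̄ = 6.72 − (-0.773963)·7.8 = 12.756912
ŷ(12) = 12.756912 + (-0.773963)·12 = 3.469355
residual = y − ŷ = 4.8 − 3.469355 = 1.330645

1.3306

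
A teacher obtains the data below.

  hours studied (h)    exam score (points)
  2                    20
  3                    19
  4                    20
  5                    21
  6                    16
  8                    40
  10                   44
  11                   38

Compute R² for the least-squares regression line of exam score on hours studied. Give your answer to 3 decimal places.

n = 8, Σx = 49, Σy = 218, Σxy = 1556, Σx² = 375, Σy² = 6838
Sxx = Σx² − (Σx)²/n = 375 − 300.125 = 74.875
Sxy = Σxy − (Σx)(Σy)/n = 1556 − 1335.25 = 220.75
Syy = Σy² − (Σy)²/n = 6838 − 5940.5 = 897.5
R² = Sxy²/(Sxx·Syy) = (220.75)²/(74.875·897.5) = 0.725154

0.725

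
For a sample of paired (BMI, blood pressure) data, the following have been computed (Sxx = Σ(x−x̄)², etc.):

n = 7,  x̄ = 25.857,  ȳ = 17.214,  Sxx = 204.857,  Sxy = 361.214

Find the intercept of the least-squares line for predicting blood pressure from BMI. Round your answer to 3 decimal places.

b = Sxy/Sxx = 361.214/204.857 = 1.763249
a = ȳ − b·x̄ = 17.214 − 1.763249·25.857 = -28.378342

-28.378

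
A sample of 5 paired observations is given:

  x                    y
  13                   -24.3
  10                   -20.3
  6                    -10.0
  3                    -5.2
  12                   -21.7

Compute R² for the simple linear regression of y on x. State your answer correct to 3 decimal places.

n = 5, Σx = 44, Σy = -81.5, Σxy = -854.9, Σx² = 458, Σy² = 1600.51
Sxx = Σx² − (Σx)²/n = 458 − 387.2 = 70.8
Sxy = Σxy − (Σx)(Σy)/n = -854.9 − (-717.2) = -137.7
Syy = Σy² − (Σy)²/n = 1600.51 − 1328.45 = 272.06
R² = Sxy²/(Sxx·Syy) = (-137.7)²/(70.8·272.06) = 0.984396

0.984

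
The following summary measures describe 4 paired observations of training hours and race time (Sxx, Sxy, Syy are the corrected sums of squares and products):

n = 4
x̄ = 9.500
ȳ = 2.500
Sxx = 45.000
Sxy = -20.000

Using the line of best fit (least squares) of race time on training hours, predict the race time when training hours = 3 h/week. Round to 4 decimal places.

5.3889

b = Sxy/Sxx = -20/45 = -0.444444
a = ȳ − b·x̄ = 2.5 − (-0.444444)·9.5 = 6.722222
ŷ(3) = a + b·3 = 6.722222 + (-0.444444)·3 = 5.388889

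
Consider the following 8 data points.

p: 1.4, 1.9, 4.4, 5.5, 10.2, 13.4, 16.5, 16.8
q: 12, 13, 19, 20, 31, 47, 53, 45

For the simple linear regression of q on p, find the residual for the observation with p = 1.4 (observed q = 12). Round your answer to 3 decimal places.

0.698

n = 8, Σx = 70.1, Σy = 240, Σxy = 2811.6, Σx² = 893.27
Sxx = Σx² − (Σx)²/n = 893.27 − 614.25125 = 279.01875
Sxy = Σxy − (Σx)(Σy)/n = 2811.6 − 2103 = 708.6
b = Sxy/Sxx = 708.6/279.01875 = 2.539614
a = ȳ − b·x̄ = 30 − 2.539614·8.7625 = 7.746630
ŷ(1.4) = 7.746630 + 2.539614·1.4 = 11.302090
residual = y − ŷ = 12 − 11.302090 = 0.697910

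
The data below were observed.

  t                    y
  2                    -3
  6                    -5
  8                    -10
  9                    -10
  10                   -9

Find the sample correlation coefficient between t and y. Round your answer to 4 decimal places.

-0.9114

n = 5, Σx = 35, Σy = -37, Σxy = -296, Σx² = 285, Σy² = 315
Sxx = Σx² − (Σx)²/n = 285 − 245 = 40
Sxy = Σxy − (Σx)(Σy)/n = -296 − (-259) = -37
Syy = Σy² − (Σy)²/n = 315 − 273.8 = 41.2
r = Sxy/√(Sxx·Syy) = -37/√(1648) = -37/40.595566 = -0.911430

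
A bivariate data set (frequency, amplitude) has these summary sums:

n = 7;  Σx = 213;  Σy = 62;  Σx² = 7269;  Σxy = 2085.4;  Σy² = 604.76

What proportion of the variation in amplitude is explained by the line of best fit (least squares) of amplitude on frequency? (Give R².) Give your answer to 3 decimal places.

Sxx = Σx² − (Σx)²/n = 7269 − 6481.285714 = 787.714286
Sxy = Σxy − (Σx)(Σy)/n = 2085.4 − 1886.571429 = 198.828571
Syy = Σy² − (Σy)²/n = 604.76 − 549.142857 = 55.617143
R² = Sxy²/(Sxx·Syy) = (198.828571)²/(787.714286·55.617143) = 0.902361

0.902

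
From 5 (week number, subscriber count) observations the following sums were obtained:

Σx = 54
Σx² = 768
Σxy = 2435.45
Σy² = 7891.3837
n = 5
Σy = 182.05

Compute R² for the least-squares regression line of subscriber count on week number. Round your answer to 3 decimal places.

0.944

Sxx = Σx² − (Σx)²/n = 768 − 583.2 = 184.8
Sxy = Σxy − (Σx)(Σy)/n = 2435.45 − 1966.14 = 469.31
Syy = Σy² − (Σy)²/n = 7891.3837 − 6628.4405 = 1262.9432
R² = Sxy²/(Sxx·Syy) = (469.31)²/(184.8·1262.9432) = 0.943700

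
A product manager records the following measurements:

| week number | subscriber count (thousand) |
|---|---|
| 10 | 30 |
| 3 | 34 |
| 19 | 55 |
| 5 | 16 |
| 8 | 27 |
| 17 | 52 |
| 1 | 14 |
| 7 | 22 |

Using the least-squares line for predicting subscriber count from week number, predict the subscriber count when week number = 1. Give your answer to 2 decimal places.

n = 8, Σx = 70, Σy = 250, Σxy = 2795, Σx² = 898
Sxx = Σx² − (Σx)²/n = 898 − 612.5 = 285.5
Sxy = Σxy − (Σx)(Σy)/n = 2795 − 2187.5 = 607.5
b = Sxy/Sxx = 607.5/285.5 = 2.127846
a = ȳ − b·x̄ = 31.25 − 2.127846·8.75 = 12.631349
ŷ(1) = a + b·1 = 12.631349 + 2.127846·1 = 14.759194

14.76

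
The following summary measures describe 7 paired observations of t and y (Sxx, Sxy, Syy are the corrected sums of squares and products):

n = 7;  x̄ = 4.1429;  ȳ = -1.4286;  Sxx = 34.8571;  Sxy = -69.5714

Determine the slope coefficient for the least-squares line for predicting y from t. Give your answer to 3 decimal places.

b = Sxy/Sxx = -69.5714/34.8571 = -1.995903

-1.996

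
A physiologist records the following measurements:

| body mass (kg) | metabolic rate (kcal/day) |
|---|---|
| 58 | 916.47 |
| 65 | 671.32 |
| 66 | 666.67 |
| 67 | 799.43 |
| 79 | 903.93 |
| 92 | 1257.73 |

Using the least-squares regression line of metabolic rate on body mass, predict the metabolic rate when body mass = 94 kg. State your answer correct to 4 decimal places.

1182.5310

n = 6, Σx = 427, Σy = 5215.55, Σxy = 381474.72, Σx² = 31139
Sxx = Σx² − (Σx)²/n = 31139 − 30388.166667 = 750.833333
Sxy = Σxy − (Σx)(Σy)/n = 381474.72 − 371173.308333 = 10301.411667
b = Sxy/Sxx = 10301.411667/750.833333 = 13.719971
a = ȳ − b·x̄ = 869.258333 − 13.719971·71.166667 = -107.146280
ŷ(94) = a + b·94 = -107.146280 + 13.719971·94 = 1182.531008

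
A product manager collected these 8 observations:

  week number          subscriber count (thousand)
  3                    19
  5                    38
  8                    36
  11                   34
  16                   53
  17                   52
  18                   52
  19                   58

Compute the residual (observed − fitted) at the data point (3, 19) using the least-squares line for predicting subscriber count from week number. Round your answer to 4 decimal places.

-5.9514

n = 8, Σx = 97, Σy = 342, Σxy = 4679, Σx² = 1449
Sxx = Σx² − (Σx)²/n = 1449 − 1176.125 = 272.875
Sxy = Σxy − (Σx)(Σy)/n = 4679 − 4146.75 = 532.25
b = Sxy/Sxx = 532.25/272.875 = 1.950527
a = ȳ − b·x̄ = 42.75 − 1.950527·12.125 = 19.099863
ŷ(3) = 19.099863 + 1.950527·3 = 24.951443
residual = y − ŷ = 19 − 24.951443 = -5.951443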